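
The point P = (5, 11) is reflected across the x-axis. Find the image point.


Transformation: reflection
Original point: (5, 11)
Rule for reflection over the x-axis: (x, y) -> (x, -y)
Apply: (5, 11) -> (5, -11)
(5, -11)


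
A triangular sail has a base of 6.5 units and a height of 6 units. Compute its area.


Shape: triangle
Base b = 6.5 units, Height h = 6 units
Formula: A = (1/2) * b * h
A = 0.5 * 6.5 * 6
A = 0.5 * 39
A = 19.5
19.5 units^2


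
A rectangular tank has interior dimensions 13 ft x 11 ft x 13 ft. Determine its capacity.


Shape: rectangular prism
l = 13 ft, w = 11 ft, h = 13 ft
Formula: V = l * w * h
V = 13 * 11 * 13
V = 143 * 13
V = 1859
1859 ft^3


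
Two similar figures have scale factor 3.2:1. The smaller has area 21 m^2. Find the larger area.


Linear scale factor k = 3.2
Original area = 21 m^2
Rule: under a linear scaling by k, areas scale by k^2.
k^2 = 3.2^2 = 10.24
New area = 21 * 10.24
New area = 215.04
215.04 m^2


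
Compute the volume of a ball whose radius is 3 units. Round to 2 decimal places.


Shape: sphere
Radius r = 3 units
Formula: V = (4/3) * pi * r^3
r^3 = 27
(4/3) * 27 = 36
V = 36 * pi
V = 113.1
113.1 units^3


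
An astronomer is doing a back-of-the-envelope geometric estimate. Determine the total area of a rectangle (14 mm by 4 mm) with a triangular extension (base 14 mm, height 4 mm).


Composite shape: rectangle + triangle
Rectangle area = 14 * 4 = 56
Triangle area = 0.5 * 14 * 4 = 28
Total = 56 + 28
Total = 84
84 mm^2


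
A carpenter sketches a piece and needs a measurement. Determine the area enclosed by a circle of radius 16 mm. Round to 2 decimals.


Shape: circle
Radius r = 16 mm
Formula: A = pi * r^2
r^2 = 16^2 = 256
A = pi * 256
A = 804.25
804.25 mm^2


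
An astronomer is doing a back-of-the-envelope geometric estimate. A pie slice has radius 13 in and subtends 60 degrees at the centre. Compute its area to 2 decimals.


Shape: circular sector
Radius r = 13 in, Angle = 60 degrees
Formula: A = (angle/360) * pi * r^2
r^2 = 169
Fraction of circle = 60/360
A = (60/360) * pi * 169
A = 28.166667 * pi
A = 88.49
88.49 in^2


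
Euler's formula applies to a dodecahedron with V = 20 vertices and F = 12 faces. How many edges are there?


Polyhedron: dodecahedron
Euler's formula for convex polyhedra: V - E + F = 2
Given: V = 20 vertices and F = 12 faces
Solve for E:
E = V + F - 2 = 20 + 12 - 2 = 30
30 edges


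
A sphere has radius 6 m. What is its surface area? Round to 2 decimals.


Shape: sphere
Radius r = 6 m
Formula: SA = 4 * pi * r^2
r^2 = 36
SA = 4 * pi * 36
SA = 144 * pi
SA = 452.39
452.39 m^2


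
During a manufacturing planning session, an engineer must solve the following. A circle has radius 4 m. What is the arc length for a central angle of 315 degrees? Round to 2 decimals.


Shape: circular arc
Radius r = 4 m, Angle = 315 degrees
Formula: L = (angle/360) * 2 * pi * r
2 * pi * r = 8 * pi
L = (315/360) * 8 * pi
L = 7 * pi
L = 21.99
21.99 m


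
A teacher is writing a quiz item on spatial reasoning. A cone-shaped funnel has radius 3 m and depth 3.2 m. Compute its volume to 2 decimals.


Shape: cone
Radius r = 3 m, Height h = 3.2 m
Formula: V = (1/3) * pi * r^2 * h
r^2 = 9
pi * r^2 * h = pi * 9 * 3.2 = 28.8 * pi
V = 28.8 * pi / 3
V = 30.16
30.16 m^3


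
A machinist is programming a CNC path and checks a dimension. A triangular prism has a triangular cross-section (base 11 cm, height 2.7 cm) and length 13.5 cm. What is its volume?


Shape: triangular prism
Triangle base = 11 cm, triangle height = 2.7 cm, prism length L = 13.5 cm
Formula: V = (1/2 * b * h_tri) * L
Cross-section area = 0.5 * 11 * 2.7 = 14.85
V = 14.85 * 13.5
V = 200.475
200.475 cm^3


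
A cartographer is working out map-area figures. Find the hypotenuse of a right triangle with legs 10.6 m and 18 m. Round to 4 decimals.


Shape: right triangle
Legs a = 10.6 m, b = 18 m
Formula: c = sqrt(a^2 + b^2)
a^2 = 112.36, b^2 = 324
a^2 + b^2 = 436.36
c = sqrt(436.36)
c = 20.8892
20.8892 m


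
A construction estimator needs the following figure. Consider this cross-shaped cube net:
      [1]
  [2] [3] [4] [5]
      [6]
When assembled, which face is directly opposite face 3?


Net: cross layout. Take square 3 as the base (bottom).
Fold the four squares in the horizontal row up around 3: 2 -> left, 4 -> right, 5 wraps to the top.
Fold 1 and 6 up from 3: 1 -> back, 6 -> front.
Opposite pairs are therefore: (1, 6), (2, 4), (3, 5).
Face 3 is opposite face 5.
face 5


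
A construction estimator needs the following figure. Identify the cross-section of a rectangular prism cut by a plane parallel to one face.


Solid: rectangular prism
Cutting plane: parallel to one face
Visualize the intersection of the plane with the solid's surface.
The boundary of the cut region is a rectangle.
rectangle


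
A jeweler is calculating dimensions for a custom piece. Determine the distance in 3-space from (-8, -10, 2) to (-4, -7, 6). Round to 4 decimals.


3D distance between two points
P1 = (-8, -10, 2), P2 = (-4, -7, 6)
Formula: d = sqrt((x2-x1)^2 + (y2-y1)^2 + (z2-z1)^2)
dx = -4 - -8 = 4
dy = -7 - -10 = 3
dz = 6 - 2 = 4
dx^2 + dy^2 + dz^2 = 16 + 9 + 16 = 41
d = sqrt(41)
d = 6.4031
6.4031 units


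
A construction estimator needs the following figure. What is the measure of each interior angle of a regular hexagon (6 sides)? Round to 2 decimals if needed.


Shape: regular hexagon (6 sides)
Formula: interior angle = (n - 2) * 180 / n
(n - 2) = 4
(n - 2) * 180 = 720
angle = 720 / 6
angle = 120
120 degrees


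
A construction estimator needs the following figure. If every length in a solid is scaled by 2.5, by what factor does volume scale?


Linear scale factor k = 2.5
Rule: under a linear scaling by k, volumes scale by k^3.
k^3 = 2.5 * 2.5 * 2.5
k^3 = 6.25 * 2.5
k^3 = 15.625
Volume scales by a factor of 15.625.
15.625 (dimensionless)


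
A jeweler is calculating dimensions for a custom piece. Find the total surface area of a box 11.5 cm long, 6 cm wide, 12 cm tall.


Shape: rectangular prism
l = 11.5 cm, w = 6 cm, h = 12 cm
Formula: SA = 2(lw + lh + wh)
lw = 69, lh = 138, wh = 72
lw + lh + wh = 279
SA = 2 * 279
SA = 558
558 cm^2


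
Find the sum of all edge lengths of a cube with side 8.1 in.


Shape: cube
Side s = 8.1 in
A cube has 12 edges, all equal.
Formula: total edge length = 12 * s
Total = 12 * 8.1
Total = 97.2
97.2 in


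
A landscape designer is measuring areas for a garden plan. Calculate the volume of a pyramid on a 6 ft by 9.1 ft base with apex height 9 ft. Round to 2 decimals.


Shape: rectangular pyramid
Base: 6 ft x 9.1 ft, Height h = 9 ft
Formula: V = (1/3) * base_area * h
base_area = 6 * 9.1 = 54.6
base_area * h = 54.6 * 9 = 491.4
V = 491.4 / 3
V = 163.8
163.8 ft^3


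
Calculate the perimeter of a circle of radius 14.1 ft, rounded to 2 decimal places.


Shape: circle
Radius r = 14.1 ft
Formula: C = 2 * pi * r
C = 2 * pi * 14.1
C = 28.2 * pi
C = 88.59
88.59 ft


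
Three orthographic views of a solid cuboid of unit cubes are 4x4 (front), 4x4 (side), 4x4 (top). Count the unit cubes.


Orthographic views of a solid rectangular block:
Front view 4 x 4 -> length = 4, height = 4
Side view 4 x 4 -> width = 4, height = 4 (consistent)
Top view 4 x 4 -> confirms length = 4, width = 4
The block is 4 x 4 x 4.
Total unit cubes = 4 * 4 * 4 = 64
64 unit cubes


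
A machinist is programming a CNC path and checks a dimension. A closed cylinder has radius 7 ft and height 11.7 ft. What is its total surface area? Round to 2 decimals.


Shape: closed cylinder
Radius r = 7 ft, Height h = 11.7 ft
Formula: SA = 2*pi*r^2 + 2*pi*r*h = 2*pi*r*(r + h)
r + h = 18.7
2 * r * (r + h) = 2 * 7 * 18.7 = 261.8
SA = 261.8 * pi
SA = 822.47
822.47 ft^2


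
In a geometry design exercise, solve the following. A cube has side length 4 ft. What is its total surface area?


Shape: cube
Side s = 4 ft
A cube has 6 square faces.
Formula: SA = 6 * s^2
s^2 = 16
SA = 6 * 16
SA = 96
96 ft^2


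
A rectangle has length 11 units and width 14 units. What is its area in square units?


Shape: rectangle
Length l = 11 units, Width w = 14 units
Formula: A = l * w
A = 11 * 14
A = 154
154 units^2


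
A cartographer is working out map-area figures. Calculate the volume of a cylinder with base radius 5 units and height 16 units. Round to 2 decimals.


Shape: cylinder
Radius r = 5 units, Height h = 16 units
Formula: V = pi * r^2 * h
r^2 = 25
V = pi * 25 * 16
V = 400 * pi
V = 1256.64
1256.64 units^3


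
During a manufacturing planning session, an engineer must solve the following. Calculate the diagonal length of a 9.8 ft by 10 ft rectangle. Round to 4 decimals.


Shape: rectangle (diagonal via Pythagoras)
Sides: 9.8 ft and 10 ft
Formula: d = sqrt(l^2 + w^2)
l^2 = 96.04, w^2 = 100
l^2 + w^2 = 196.04
d = sqrt(196.04)
d = 14.0014
14.0014 ft


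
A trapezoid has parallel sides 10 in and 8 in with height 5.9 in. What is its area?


Shape: trapezoid
Parallel sides a = 10 in, b = 8 in; Height h = 5.9 in
Formula: A = (a + b) * h / 2
a + b = 10 + 8 = 18
A = 18 * 5.9 / 2
A = 106.2 / 2
A = 53.1
53.1 in^2


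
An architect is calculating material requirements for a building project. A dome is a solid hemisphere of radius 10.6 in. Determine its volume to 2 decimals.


Shape: hemisphere (half of a sphere)
Radius r = 10.6 in
Formula: V = (1/2) * (4/3) * pi * r^3 = (2/3) * pi * r^3
r^3 = 1191.016
(2/3) * 1191.016 = 794.010667
V = 794.010667 * pi
V = 2494.46
2494.46 in^3


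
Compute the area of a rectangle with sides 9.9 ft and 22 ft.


Shape: rectangle
Length l = 9.9 ft, Width w = 22 ft
Formula: A = l * w
A = 9.9 * 22
A = 217.8
217.8 ft^2


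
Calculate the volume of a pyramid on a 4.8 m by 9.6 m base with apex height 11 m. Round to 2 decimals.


Shape: rectangular pyramid
Base: 4.8 m x 9.6 m, Height h = 11 m
Formula: V = (1/3) * base_area * h
base_area = 4.8 * 9.6 = 46.08
base_area * h = 46.08 * 11 = 506.88
V = 506.88 / 3
V = 168.96
168.96 m^3


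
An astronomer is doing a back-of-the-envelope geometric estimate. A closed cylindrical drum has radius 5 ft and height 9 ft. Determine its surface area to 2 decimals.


Shape: closed cylinder
Radius r = 5 ft, Height h = 9 ft
Formula: SA = 2*pi*r^2 + 2*pi*r*h = 2*pi*r*(r + h)
r + h = 14
2 * r * (r + h) = 2 * 5 * 14 = 140
SA = 140 * pi
SA = 439.82
439.82 ft^2


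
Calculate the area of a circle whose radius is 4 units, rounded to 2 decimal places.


Shape: circle
Radius r = 4 units
Formula: A = pi * r^2
r^2 = 4^2 = 16
A = pi * 16
A = 50.27
50.27 units^2


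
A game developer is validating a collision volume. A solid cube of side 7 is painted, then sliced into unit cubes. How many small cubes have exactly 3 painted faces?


Large cube: 7 x 7 x 7, cut into unit cubes.
Cubes with 3 painted faces are at the corners. A cube always has 8 corners.
Count = 8
8 unit cubes


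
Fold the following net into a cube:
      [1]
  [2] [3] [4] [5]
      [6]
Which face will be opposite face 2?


Net: cross layout. Take square 3 as the base (bottom).
Fold the four squares in the horizontal row up around 3: 2 -> left, 4 -> right, 5 wraps to the top.
Fold 1 and 6 up from 3: 1 -> back, 6 -> front.
Opposite pairs are therefore: (1, 6), (2, 4), (3, 5).
Face 2 is opposite face 4.
face 4


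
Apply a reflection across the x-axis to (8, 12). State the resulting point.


Transformation: reflection
Original point: (8, 12)
Rule for reflection over the x-axis: (x, y) -> (x, -y)
Apply: (8, 12) -> (8, -12)
(8, -12)


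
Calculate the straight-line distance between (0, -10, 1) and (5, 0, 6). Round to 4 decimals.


3D distance between two points
P1 = (0, -10, 1), P2 = (5, 0, 6)
Formula: d = sqrt((x2-x1)^2 + (y2-y1)^2 + (z2-z1)^2)
dx = 5 - 0 = 5
dy = 0 - -10 = 10
dz = 6 - 1 = 5
dx^2 + dy^2 + dz^2 = 25 + 100 + 25 = 150
d = sqrt(150)
d = 12.2474
12.2474 units


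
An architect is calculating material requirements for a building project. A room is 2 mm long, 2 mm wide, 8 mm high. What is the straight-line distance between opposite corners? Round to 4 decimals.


Shape: rectangular box (space diagonal)
l = 2 mm, w = 2 mm, h = 8 mm
Visualize: the diagonal of the base, then a right triangle with that diagonal and the height.
Formula: d = sqrt(l^2 + w^2 + h^2)
l^2 + w^2 + h^2 = 4 + 4 + 64 = 72
d = sqrt(72)
d = 8.4853
8.4853 mm


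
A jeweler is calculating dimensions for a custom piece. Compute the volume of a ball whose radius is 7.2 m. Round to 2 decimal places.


Shape: sphere
Radius r = 7.2 m
Formula: V = (4/3) * pi * r^3
r^3 = 373.248
(4/3) * 373.248 = 497.664
V = 497.664 * pi
V = 1563.46
1563.46 m^3


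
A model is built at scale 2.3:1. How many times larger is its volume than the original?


Linear scale factor k = 2.3
Rule: under a linear scaling by k, volumes scale by k^3.
k^3 = 2.3 * 2.3 * 2.3
k^3 = 5.29 * 2.3
k^3 = 12.167
Volume scales by a factor of 12.167.
12.167 (dimensionless)


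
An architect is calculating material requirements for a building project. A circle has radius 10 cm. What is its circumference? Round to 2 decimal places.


Shape: circle
Radius r = 10 cm
Formula: C = 2 * pi * r
C = 2 * pi * 10
C = 20 * pi
C = 62.83
62.83 cm


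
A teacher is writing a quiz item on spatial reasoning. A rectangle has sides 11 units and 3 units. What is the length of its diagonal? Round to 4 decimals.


Shape: rectangle (diagonal via Pythagoras)
Sides: 11 units and 3 units
Formula: d = sqrt(l^2 + w^2)
l^2 = 121, w^2 = 9
l^2 + w^2 = 130
d = sqrt(130)
d = 11.4018
11.4018 units


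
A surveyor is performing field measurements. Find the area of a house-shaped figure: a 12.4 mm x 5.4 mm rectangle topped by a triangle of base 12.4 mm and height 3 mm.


Composite shape: rectangle + triangle
Rectangle area = 12.4 * 5.4 = 66.96
Triangle area = 0.5 * 12.4 * 3 = 18.6
Total = 66.96 + 18.6
Total = 85.56
85.56 mm^2


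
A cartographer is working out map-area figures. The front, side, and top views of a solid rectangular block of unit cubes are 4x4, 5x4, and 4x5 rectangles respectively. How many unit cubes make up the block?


Orthographic views of a solid rectangular block:
Front view 4 x 4 -> length = 4, height = 4
Side view 5 x 4 -> width = 5, height = 4 (consistent)
Top view 4 x 5 -> confirms length = 4, width = 5
The block is 4 x 5 x 4.
Total unit cubes = 4 * 5 * 4 = 80
80 unit cubes


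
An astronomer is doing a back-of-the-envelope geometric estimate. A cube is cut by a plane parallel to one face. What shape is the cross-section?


Solid: cube
Cutting plane: parallel to one face
Visualize the intersection of the plane with the solid's surface.
The boundary of the cut region is a square.
square


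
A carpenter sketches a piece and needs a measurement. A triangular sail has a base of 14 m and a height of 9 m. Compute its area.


Shape: triangle
Base b = 14 m, Height h = 9 m
Formula: A = (1/2) * b * h
A = 0.5 * 14 * 9
A = 0.5 * 126
A = 63
63 m^2


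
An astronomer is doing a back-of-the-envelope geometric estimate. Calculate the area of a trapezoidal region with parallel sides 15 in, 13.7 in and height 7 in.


Shape: trapezoid
Parallel sides a = 15 in, b = 13.7 in; Height h = 7 in
Formula: A = (a + b) * h / 2
a + b = 15 + 13.7 = 28.7
A = 28.7 * 7 / 2
A = 200.9 / 2
A = 100.45
100.45 in^2


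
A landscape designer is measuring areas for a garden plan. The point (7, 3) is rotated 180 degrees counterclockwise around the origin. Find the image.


Transformation: rotation about the origin
Original point: (7, 3)
Rule for 180 deg: (x, y) -> (-x, -y)
Apply: (7, 3) -> (-7, -3)
(-7, -3)


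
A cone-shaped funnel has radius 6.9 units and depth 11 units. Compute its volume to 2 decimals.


Shape: cone
Radius r = 6.9 units, Height h = 11 units
Formula: V = (1/3) * pi * r^2 * h
r^2 = 47.61
pi * r^2 * h = pi * 47.61 * 11 = 523.71 * pi
V = 523.71 * pi / 3
V = 548.43
548.43 units^3


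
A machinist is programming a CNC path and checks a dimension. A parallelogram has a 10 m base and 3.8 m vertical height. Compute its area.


Shape: parallelogram
Base b = 10 m, Height h = 3.8 m
Formula: A = b * h
A = 10 * 3.8
A = 38
38 m^2


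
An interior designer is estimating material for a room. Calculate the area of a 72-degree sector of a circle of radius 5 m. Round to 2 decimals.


Shape: circular sector
Radius r = 5 m, Angle = 72 degrees
Formula: A = (angle/360) * pi * r^2
r^2 = 25
Fraction of circle = 72/360
A = (72/360) * pi * 25
A = 5 * pi
A = 15.71
15.71 m^2


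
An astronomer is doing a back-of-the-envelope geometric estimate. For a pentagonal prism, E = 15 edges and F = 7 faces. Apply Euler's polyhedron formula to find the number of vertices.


Polyhedron: pentagonal prism
Euler's formula for convex polyhedra: V - E + F = 2
Given: E = 15 edges and F = 7 faces
Solve for V:
V = 2 + E - F = 2 + 15 - 7 = 10
10 vertices


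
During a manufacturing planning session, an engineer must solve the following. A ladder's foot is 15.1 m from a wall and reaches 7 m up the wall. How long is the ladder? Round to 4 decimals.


Shape: right triangle
Legs a = 15.1 m, b = 7 m
Formula: c = sqrt(a^2 + b^2)
a^2 = 228.01, b^2 = 49
a^2 + b^2 = 277.01
c = sqrt(277.01)
c = 16.6436
16.6436 m


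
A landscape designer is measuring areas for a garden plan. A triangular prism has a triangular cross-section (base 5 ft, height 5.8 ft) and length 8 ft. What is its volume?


Shape: triangular prism
Triangle base = 5 ft, triangle height = 5.8 ft, prism length L = 8 ft
Formula: V = (1/2 * b * h_tri) * L
Cross-section area = 0.5 * 5 * 5.8 = 14.5
V = 14.5 * 8
V = 116
116 ft^3


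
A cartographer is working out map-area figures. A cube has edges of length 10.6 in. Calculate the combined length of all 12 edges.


Shape: cube
Side s = 10.6 in
A cube has 12 edges, all equal.
Formula: total edge length = 12 * s
Total = 12 * 10.6
Total = 127.2
127.2 in


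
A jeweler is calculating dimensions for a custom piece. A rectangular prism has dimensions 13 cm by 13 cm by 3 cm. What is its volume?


Shape: rectangular prism
l = 13 cm, w = 13 cm, h = 3 cm
Formula: V = l * w * h
V = 13 * 13 * 3
V = 169 * 3
V = 507
507 cm^3


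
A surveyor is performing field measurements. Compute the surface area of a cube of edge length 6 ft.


Shape: cube
Side s = 6 ft
A cube has 6 square faces.
Formula: SA = 6 * s^2
s^2 = 36
SA = 6 * 36
SA = 216
216 ft^2


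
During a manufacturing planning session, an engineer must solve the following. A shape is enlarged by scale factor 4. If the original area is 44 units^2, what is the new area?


Linear scale factor k = 4
Original area = 44 units^2
Rule: under a linear scaling by k, areas scale by k^2.
k^2 = 4^2 = 16
New area = 44 * 16
New area = 704
704 units^2


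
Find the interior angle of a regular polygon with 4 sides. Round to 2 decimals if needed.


Shape: regular square (4 sides)
Formula: interior angle = (n - 2) * 180 / n
(n - 2) = 2
(n - 2) * 180 = 360
angle = 360 / 4
angle = 90
90 degrees


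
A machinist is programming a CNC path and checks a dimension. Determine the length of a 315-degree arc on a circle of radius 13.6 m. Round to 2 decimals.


Shape: circular arc
Radius r = 13.6 m, Angle = 315 degrees
Formula: L = (angle/360) * 2 * pi * r
2 * pi * r = 27.2 * pi
L = (315/360) * 27.2 * pi
L = 23.8 * pi
L = 74.77
74.77 m


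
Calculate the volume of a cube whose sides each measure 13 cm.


Shape: cube
Side s = 13 cm
Formula: V = s^3
V = 13 * 13 * 13
V = 169 * 13
V = 2197
2197 cm^3


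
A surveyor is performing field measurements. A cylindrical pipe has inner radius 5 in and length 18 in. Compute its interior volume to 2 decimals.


Shape: cylinder
Radius r = 5 in, Height h = 18 in
Formula: V = pi * r^2 * h
r^2 = 25
V = pi * 25 * 18
V = 450 * pi
V = 1413.72
1413.72 in^3


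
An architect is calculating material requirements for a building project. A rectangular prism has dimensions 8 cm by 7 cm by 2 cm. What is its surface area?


Shape: rectangular prism
l = 8 cm, w = 7 cm, h = 2 cm
Formula: SA = 2(lw + lh + wh)
lw = 56, lh = 16, wh = 14
lw + lh + wh = 86
SA = 2 * 86
SA = 172
172 cm^2


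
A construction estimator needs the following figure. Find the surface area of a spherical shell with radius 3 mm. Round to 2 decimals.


Shape: sphere
Radius r = 3 mm
Formula: SA = 4 * pi * r^2
r^2 = 9
SA = 4 * pi * 9
SA = 36 * pi
SA = 113.1
113.1 mm^2


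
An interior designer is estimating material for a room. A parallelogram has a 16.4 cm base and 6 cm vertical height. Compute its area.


Shape: parallelogram
Base b = 16.4 cm, Height h = 6 cm
Formula: A = b * h
A = 16.4 * 6
A = 98.4
98.4 cm^2


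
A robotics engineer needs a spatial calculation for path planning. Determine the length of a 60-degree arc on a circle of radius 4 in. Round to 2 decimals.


Shape: circular arc
Radius r = 4 in, Angle = 60 degrees
Formula: L = (angle/360) * 2 * pi * r
2 * pi * r = 8 * pi
L = (60/360) * 8 * pi
L = 1.333333 * pi
L = 4.19
4.19 in


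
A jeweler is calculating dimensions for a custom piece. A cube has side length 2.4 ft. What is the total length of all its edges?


Shape: cube
Side s = 2.4 ft
A cube has 12 edges, all equal.
Formula: total edge length = 12 * s
Total = 12 * 2.4
Total = 28.8
28.8 ft


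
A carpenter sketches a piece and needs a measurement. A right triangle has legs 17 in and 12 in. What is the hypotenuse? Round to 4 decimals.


Shape: right triangle
Legs a = 17 in, b = 12 in
Formula: c = sqrt(a^2 + b^2)
a^2 = 289, b^2 = 144
a^2 + b^2 = 433
c = sqrt(433)
c = 20.8087
20.8087 in


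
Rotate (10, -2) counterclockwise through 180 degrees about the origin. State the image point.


Transformation: rotation about the origin
Original point: (10, -2)
Rule for 180 deg: (x, y) -> (-x, -y)
Apply: (10, -2) -> (-10, 2)
(-10, 2)


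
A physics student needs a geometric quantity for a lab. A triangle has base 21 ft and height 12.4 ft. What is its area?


Shape: triangle
Base b = 21 ft, Height h = 12.4 ft
Formula: A = (1/2) * b * h
A = 0.5 * 21 * 12.4
A = 0.5 * 260.4
A = 130.2
130.2 ft^2


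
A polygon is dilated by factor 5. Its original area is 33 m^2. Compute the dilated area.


Linear scale factor k = 5
Original area = 33 m^2
Rule: under a linear scaling by k, areas scale by k^2.
k^2 = 5^2 = 25
New area = 33 * 25
New area = 825
825 m^2


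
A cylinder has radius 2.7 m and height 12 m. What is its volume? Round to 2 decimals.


Shape: cylinder
Radius r = 2.7 m, Height h = 12 m
Formula: V = pi * r^2 * h
r^2 = 7.29
V = pi * 7.29 * 12
V = 87.48 * pi
V = 274.83
274.83 m^3


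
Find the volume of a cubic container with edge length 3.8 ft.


Shape: cube
Side s = 3.8 ft
Formula: V = s^3
V = 3.8 * 3.8 * 3.8
V = 14.44 * 3.8
V = 54.872
54.872 ft^3


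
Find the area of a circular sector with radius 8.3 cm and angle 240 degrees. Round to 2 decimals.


Shape: circular sector
Radius r = 8.3 cm, Angle = 240 degrees
Formula: A = (angle/360) * pi * r^2
r^2 = 68.89
Fraction of circle = 240/360
A = (240/360) * pi * 68.89
A = 45.926667 * pi
A = 144.28
144.28 cm^2


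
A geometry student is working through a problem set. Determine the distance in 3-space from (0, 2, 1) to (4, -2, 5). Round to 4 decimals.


3D distance between two points
P1 = (0, 2, 1), P2 = (4, -2, 5)
Formula: d = sqrt((x2-x1)^2 + (y2-y1)^2 + (z2-z1)^2)
dx = 4 - 0 = 4
dy = -2 - 2 = -4
dz = 5 - 1 = 4
dx^2 + dy^2 + dz^2 = 16 + 16 + 16 = 48
d = sqrt(48)
d = 6.9282
6.9282 units


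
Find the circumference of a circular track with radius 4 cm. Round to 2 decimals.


Shape: circle
Radius r = 4 cm
Formula: C = 2 * pi * r
C = 2 * pi * 4
C = 8 * pi
C = 25.13
25.13 cm


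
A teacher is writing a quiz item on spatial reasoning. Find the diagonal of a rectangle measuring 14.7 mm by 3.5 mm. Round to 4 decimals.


Shape: rectangle (diagonal via Pythagoras)
Sides: 14.7 mm and 3.5 mm
Formula: d = sqrt(l^2 + w^2)
l^2 = 216.09, w^2 = 12.25
l^2 + w^2 = 228.34
d = sqrt(228.34)
d = 15.1109
15.1109 mm


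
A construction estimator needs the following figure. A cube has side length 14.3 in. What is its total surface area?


Shape: cube
Side s = 14.3 in
A cube has 6 square faces.
Formula: SA = 6 * s^2
s^2 = 204.49
SA = 6 * 204.49
SA = 1226.94
1226.94 in^2


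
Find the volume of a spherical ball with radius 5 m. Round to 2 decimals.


Shape: sphere
Radius r = 5 m
Formula: V = (4/3) * pi * r^3
r^3 = 125
(4/3) * 125 = 166.666667
V = 166.666667 * pi
V = 523.6
523.6 m^3


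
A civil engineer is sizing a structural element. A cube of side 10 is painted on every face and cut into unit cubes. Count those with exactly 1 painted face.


Large cube: 10 x 10 x 10, cut into unit cubes.
n = 10, so n - 2 = 8
Cubes with 1 painted face lie in the interior of each face.
A cube has 6 faces; each contributes (n - 2)^2 = 64 such cubes.
Count = 6 * 64 = 384
384 unit cubes


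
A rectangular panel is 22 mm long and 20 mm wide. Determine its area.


Shape: rectangle
Length l = 22 mm, Width w = 20 mm
Formula: A = l * w
A = 22 * 20
A = 440
440 mm^2


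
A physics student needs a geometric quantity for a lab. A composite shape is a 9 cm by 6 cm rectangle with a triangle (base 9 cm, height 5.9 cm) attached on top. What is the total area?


Composite shape: rectangle + triangle
Rectangle area = 9 * 6 = 54
Triangle area = 0.5 * 9 * 5.9 = 26.55
Total = 54 + 26.55
Total = 80.55
80.55 cm^2


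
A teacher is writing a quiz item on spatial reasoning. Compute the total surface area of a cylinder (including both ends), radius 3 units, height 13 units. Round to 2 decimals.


Shape: closed cylinder
Radius r = 3 units, Height h = 13 units
Formula: SA = 2*pi*r^2 + 2*pi*r*h = 2*pi*r*(r + h)
r + h = 16
2 * r * (r + h) = 2 * 3 * 16 = 96
SA = 96 * pi
SA = 301.59
301.59 units^2


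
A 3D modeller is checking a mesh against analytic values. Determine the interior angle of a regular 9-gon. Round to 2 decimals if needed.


Shape: regular nonagon (9 sides)
Formula: interior angle = (n - 2) * 180 / n
(n - 2) = 7
(n - 2) * 180 = 1260
angle = 1260 / 9
angle = 140
140 degrees


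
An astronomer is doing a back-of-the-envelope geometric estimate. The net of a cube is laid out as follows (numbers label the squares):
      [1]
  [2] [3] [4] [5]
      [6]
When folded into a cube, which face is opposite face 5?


Net: cross layout. Take square 3 as the base (bottom).
Fold the four squares in the horizontal row up around 3: 2 -> left, 4 -> right, 5 wraps to the top.
Fold 1 and 6 up from 3: 1 -> back, 6 -> front.
Opposite pairs are therefore: (1, 6), (2, 4), (3, 5).
Face 5 is opposite face 3.
face 3


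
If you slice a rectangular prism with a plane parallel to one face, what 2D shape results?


Solid: rectangular prism
Cutting plane: parallel to one face
Visualize the intersection of the plane with the solid's surface.
The boundary of the cut region is a rectangle.
rectangle


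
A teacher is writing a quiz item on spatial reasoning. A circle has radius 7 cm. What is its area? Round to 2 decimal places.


Shape: circle
Radius r = 7 cm
Formula: A = pi * r^2
r^2 = 7^2 = 49
A = pi * 49
A = 153.94
153.94 cm^2


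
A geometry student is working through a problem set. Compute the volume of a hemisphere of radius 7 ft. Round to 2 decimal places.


Shape: hemisphere (half of a sphere)
Radius r = 7 ft
Formula: V = (1/2) * (4/3) * pi * r^3 = (2/3) * pi * r^3
r^3 = 343
(2/3) * 343 = 228.666667
V = 228.666667 * pi
V = 718.38
718.38 ft^3


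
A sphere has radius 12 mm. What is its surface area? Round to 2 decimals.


Shape: sphere
Radius r = 12 mm
Formula: SA = 4 * pi * r^2
r^2 = 144
SA = 4 * pi * 144
SA = 576 * pi
SA = 1809.56
1809.56 mm^2


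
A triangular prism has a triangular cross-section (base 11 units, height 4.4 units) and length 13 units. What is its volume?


Shape: triangular prism
Triangle base = 11 units, triangle height = 4.4 units, prism length L = 13 units
Formula: V = (1/2 * b * h_tri) * L
Cross-section area = 0.5 * 11 * 4.4 = 24.2
V = 24.2 * 13
V = 314.6
314.6 units^3


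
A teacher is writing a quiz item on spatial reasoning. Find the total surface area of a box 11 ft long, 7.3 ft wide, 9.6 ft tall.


Shape: rectangular prism
l = 11 ft, w = 7.3 ft, h = 9.6 ft
Formula: SA = 2(lw + lh + wh)
lw = 80.3, lh = 105.6, wh = 70.08
lw + lh + wh = 255.98
SA = 2 * 255.98
SA = 511.96
511.96 ft^2


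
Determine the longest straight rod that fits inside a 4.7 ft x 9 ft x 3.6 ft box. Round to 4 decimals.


Shape: rectangular box (space diagonal)
l = 4.7 ft, w = 9 ft, h = 3.6 ft
Visualize: the diagonal of the base, then a right triangle with that diagonal and the height.
Formula: d = sqrt(l^2 + w^2 + h^2)
l^2 + w^2 + h^2 = 22.09 + 81 + 12.96 = 116.05
d = sqrt(116.05)
d = 10.7727
10.7727 ft


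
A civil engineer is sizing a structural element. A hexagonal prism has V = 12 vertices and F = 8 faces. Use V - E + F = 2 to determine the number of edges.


Polyhedron: hexagonal prism
Euler's formula for convex polyhedra: V - E + F = 2
Given: V = 12 vertices and F = 8 faces
Solve for E:
E = V + F - 2 = 12 + 8 - 2 = 18
18 edges


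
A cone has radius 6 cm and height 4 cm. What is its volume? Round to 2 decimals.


Shape: cone
Radius r = 6 cm, Height h = 4 cm
Formula: V = (1/3) * pi * r^2 * h
r^2 = 36
pi * r^2 * h = pi * 36 * 4 = 144 * pi
V = 144 * pi / 3
V = 150.8
150.8 cm^3


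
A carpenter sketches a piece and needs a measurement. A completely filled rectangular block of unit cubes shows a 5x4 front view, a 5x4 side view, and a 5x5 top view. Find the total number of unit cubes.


Orthographic views of a solid rectangular block:
Front view 5 x 4 -> length = 5, height = 4
Side view 5 x 4 -> width = 5, height = 4 (consistent)
Top view 5 x 5 -> confirms length = 5, width = 5
The block is 5 x 5 x 4.
Total unit cubes = 5 * 5 * 4 = 100
100 unit cubes


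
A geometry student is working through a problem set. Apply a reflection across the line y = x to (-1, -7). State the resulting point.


Transformation: reflection
Original point: (-1, -7)
Rule for reflection over y = x: (x, y) -> (y, x)
Apply: (-1, -7) -> (-7, -1)
(-7, -1)


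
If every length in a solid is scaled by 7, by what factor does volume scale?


Linear scale factor k = 7
Rule: under a linear scaling by k, volumes scale by k^3.
k^3 = 7 * 7 * 7
k^3 = 49 * 7
k^3 = 343
Volume scales by a factor of 343.
343 (dimensionless)


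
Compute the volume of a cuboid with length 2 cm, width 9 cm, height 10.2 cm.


Shape: rectangular prism
l = 2 cm, w = 9 cm, h = 10.2 cm
Formula: V = l * w * h
V = 2 * 9 * 10.2
V = 18 * 10.2
V = 183.6
183.6 cm^3


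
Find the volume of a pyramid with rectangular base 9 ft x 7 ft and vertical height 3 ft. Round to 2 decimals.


Shape: rectangular pyramid
Base: 9 ft x 7 ft, Height h = 3 ft
Formula: V = (1/3) * base_area * h
base_area = 9 * 7 = 63
base_area * h = 63 * 3 = 189
V = 189 / 3
V = 63
63 ft^3


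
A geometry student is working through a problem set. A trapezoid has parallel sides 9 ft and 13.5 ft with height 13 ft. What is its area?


Shape: trapezoid
Parallel sides a = 9 ft, b = 13.5 ft; Height h = 13 ft
Formula: A = (a + b) * h / 2
a + b = 9 + 13.5 = 22.5
A = 22.5 * 13 / 2
A = 292.5 / 2
A = 146.25
146.25 ft^2


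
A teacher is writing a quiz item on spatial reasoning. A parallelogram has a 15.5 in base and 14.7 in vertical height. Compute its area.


Shape: parallelogram
Base b = 15.5 in, Height h = 14.7 in
Formula: A = b * h
A = 15.5 * 14.7
A = 227.85
227.85 in^2


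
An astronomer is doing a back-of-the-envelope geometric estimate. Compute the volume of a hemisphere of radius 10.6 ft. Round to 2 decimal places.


Shape: hemisphere (half of a sphere)
Radius r = 10.6 ft
Formula: V = (1/2) * (4/3) * pi * r^3 = (2/3) * pi * r^3
r^3 = 1191.016
(2/3) * 1191.016 = 794.010667
V = 794.010667 * pi
V = 2494.46
2494.46 ft^3


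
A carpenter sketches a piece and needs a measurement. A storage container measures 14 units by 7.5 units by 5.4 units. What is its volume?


Shape: rectangular prism
l = 14 units, w = 7.5 units, h = 5.4 units
Formula: V = l * w * h
V = 14 * 7.5 * 5.4
V = 105 * 5.4
V = 567
567 units^3


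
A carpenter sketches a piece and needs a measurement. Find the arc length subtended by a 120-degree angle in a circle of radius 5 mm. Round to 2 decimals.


Shape: circular arc
Radius r = 5 mm, Angle = 120 degrees
Formula: L = (angle/360) * 2 * pi * r
2 * pi * r = 10 * pi
L = (120/360) * 10 * pi
L = 3.333333 * pi
L = 10.47
10.47 mm


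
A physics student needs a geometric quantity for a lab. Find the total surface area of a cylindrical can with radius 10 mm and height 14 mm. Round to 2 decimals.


Shape: closed cylinder
Radius r = 10 mm, Height h = 14 mm
Formula: SA = 2*pi*r^2 + 2*pi*r*h = 2*pi*r*(r + h)
r + h = 24
2 * r * (r + h) = 2 * 10 * 24 = 480
SA = 480 * pi
SA = 1507.96
1507.96 mm^2


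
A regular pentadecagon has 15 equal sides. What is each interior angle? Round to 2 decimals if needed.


Shape: regular pentadecagon (15 sides)
Formula: interior angle = (n - 2) * 180 / n
(n - 2) = 13
(n - 2) * 180 = 2340
angle = 2340 / 15
angle = 156
156 degrees


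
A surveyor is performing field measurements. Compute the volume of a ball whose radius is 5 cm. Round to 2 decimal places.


Shape: sphere
Radius r = 5 cm
Formula: V = (4/3) * pi * r^3
r^3 = 125
(4/3) * 125 = 166.666667
V = 166.666667 * pi
V = 523.6
523.6 cm^3


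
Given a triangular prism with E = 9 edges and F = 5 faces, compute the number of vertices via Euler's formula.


Polyhedron: triangular prism
Euler's formula for convex polyhedra: V - E + F = 2
Given: E = 9 edges and F = 5 faces
Solve for V:
V = 2 + E - F = 2 + 9 - 5 = 6
6 vertices


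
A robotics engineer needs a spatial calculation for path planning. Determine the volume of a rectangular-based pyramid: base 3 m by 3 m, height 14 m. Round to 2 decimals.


Shape: rectangular pyramid
Base: 3 m x 3 m, Height h = 14 m
Formula: V = (1/3) * base_area * h
base_area = 3 * 3 = 9
base_area * h = 9 * 14 = 126
V = 126 / 3
V = 42
42 m^3


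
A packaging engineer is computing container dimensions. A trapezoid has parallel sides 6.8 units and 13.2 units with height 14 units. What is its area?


Shape: trapezoid
Parallel sides a = 6.8 units, b = 13.2 units; Height h = 14 units
Formula: A = (a + b) * h / 2
a + b = 6.8 + 13.2 = 20
A = 20 * 14 / 2
A = 280 / 2
A = 140
140 units^2


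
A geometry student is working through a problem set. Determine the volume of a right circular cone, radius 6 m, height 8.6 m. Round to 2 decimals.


Shape: cone
Radius r = 6 m, Height h = 8.6 m
Formula: V = (1/3) * pi * r^2 * h
r^2 = 36
pi * r^2 * h = pi * 36 * 8.6 = 309.6 * pi
V = 309.6 * pi / 3
V = 324.21
324.21 m^3


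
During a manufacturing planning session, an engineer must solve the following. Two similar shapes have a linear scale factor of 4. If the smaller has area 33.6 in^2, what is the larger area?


Linear scale factor k = 4
Original area = 33.6 in^2
Rule: under a linear scaling by k, areas scale by k^2.
k^2 = 4^2 = 16
New area = 33.6 * 16
New area = 537.6
537.6 in^2


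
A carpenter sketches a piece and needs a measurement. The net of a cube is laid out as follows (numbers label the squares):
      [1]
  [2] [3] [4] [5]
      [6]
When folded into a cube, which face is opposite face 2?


Net: cross layout. Take square 3 as the base (bottom).
Fold the four squares in the horizontal row up around 3: 2 -> left, 4 -> right, 5 wraps to the top.
Fold 1 and 6 up from 3: 1 -> back, 6 -> front.
Opposite pairs are therefore: (1, 6), (2, 4), (3, 5).
Face 2 is opposite face 4.
face 4


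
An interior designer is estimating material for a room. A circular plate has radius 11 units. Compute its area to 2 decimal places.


Shape: circle
Radius r = 11 units
Formula: A = pi * r^2
r^2 = 11^2 = 121
A = pi * 121
A = 380.13
380.13 units^2


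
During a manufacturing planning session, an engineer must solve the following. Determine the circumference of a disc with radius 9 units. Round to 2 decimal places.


Shape: circle
Radius r = 9 units
Formula: C = 2 * pi * r
C = 2 * pi * 9
C = 18 * pi
C = 56.55
56.55 units


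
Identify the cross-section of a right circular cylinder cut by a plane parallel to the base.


Solid: right circular cylinder
Cutting plane: parallel to the base
Visualize the intersection of the plane with the solid's surface.
The boundary of the cut region is a circle.
circle


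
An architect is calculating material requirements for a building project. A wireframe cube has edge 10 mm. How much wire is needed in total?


Shape: cube
Side s = 10 mm
A cube has 12 edges, all equal.
Formula: total edge length = 12 * s
Total = 12 * 10
Total = 120
120 mm


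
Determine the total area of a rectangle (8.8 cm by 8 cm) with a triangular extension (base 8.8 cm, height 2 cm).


Composite shape: rectangle + triangle
Rectangle area = 8.8 * 8 = 70.4
Triangle area = 0.5 * 8.8 * 2 = 8.8
Total = 70.4 + 8.8
Total = 79.2
79.2 cm^2


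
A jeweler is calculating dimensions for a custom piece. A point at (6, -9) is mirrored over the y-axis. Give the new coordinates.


Transformation: reflection
Original point: (6, -9)
Rule for reflection over the y-axis: (x, y) -> (-x, y)
Apply: (6, -9) -> (-6, -9)
(-6, -9)


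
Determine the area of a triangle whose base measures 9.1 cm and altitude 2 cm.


Shape: triangle
Base b = 9.1 cm, Height h = 2 cm
Formula: A = (1/2) * b * h
A = 0.5 * 9.1 * 2
A = 0.5 * 18.2
A = 9.1
9.1 cm^2


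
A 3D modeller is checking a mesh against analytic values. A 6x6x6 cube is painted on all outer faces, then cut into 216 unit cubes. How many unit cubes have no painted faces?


Large cube: 6 x 6 x 6, cut into unit cubes.
n = 6, so n - 2 = 4
Unpainted cubes form the interior (n - 2)^3 block.
(n - 2)^3 = 4^3 = 64
64 unit cubes


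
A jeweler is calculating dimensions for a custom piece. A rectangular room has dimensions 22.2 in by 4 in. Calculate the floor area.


Shape: rectangle
Length l = 22.2 in, Width w = 4 in
Formula: A = l * w
A = 22.2 * 4
A = 88.8
88.8 in^2


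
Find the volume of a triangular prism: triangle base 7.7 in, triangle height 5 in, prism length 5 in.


Shape: triangular prism
Triangle base = 7.7 in, triangle height = 5 in, prism length L = 5 in
Formula: V = (1/2 * b * h_tri) * L
Cross-section area = 0.5 * 7.7 * 5 = 19.25
V = 19.25 * 5
V = 96.25
96.25 in^3


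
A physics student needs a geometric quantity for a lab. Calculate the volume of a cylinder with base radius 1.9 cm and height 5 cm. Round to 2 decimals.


Shape: cylinder
Radius r = 1.9 cm, Height h = 5 cm
Formula: V = pi * r^2 * h
r^2 = 3.61
V = pi * 3.61 * 5
V = 18.05 * pi
V = 56.71
56.71 cm^3


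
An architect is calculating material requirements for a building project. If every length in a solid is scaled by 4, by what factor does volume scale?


Linear scale factor k = 4
Rule: under a linear scaling by k, volumes scale by k^3.
k^3 = 4 * 4 * 4
k^3 = 16 * 4
k^3 = 64
Volume scales by a factor of 64.
64 (dimensionless)


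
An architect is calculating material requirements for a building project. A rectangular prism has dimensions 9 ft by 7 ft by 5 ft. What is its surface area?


Shape: rectangular prism
l = 9 ft, w = 7 ft, h = 5 ft
Formula: SA = 2(lw + lh + wh)
lw = 63, lh = 45, wh = 35
lw + lh + wh = 143
SA = 2 * 143
SA = 286
286 ft^2


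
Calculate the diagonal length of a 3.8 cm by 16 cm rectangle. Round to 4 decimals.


Shape: rectangle (diagonal via Pythagoras)
Sides: 3.8 cm and 16 cm
Formula: d = sqrt(l^2 + w^2)
l^2 = 14.44, w^2 = 256
l^2 + w^2 = 270.44
d = sqrt(270.44)
d = 16.4451
16.4451 cm


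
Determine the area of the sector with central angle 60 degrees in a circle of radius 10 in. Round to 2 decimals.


Shape: circular sector
Radius r = 10 in, Angle = 60 degrees
Formula: A = (angle/360) * pi * r^2
r^2 = 100
Fraction of circle = 60/360
A = (60/360) * pi * 100
A = 16.666667 * pi
A = 52.36
52.36 in^2
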